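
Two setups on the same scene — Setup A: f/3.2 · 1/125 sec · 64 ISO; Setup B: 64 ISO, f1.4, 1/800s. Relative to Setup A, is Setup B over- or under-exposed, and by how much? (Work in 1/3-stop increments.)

Aperture: f/3.2 → f/2.8 → f/2.5 → f/2.2 → f/2 → f/1.8 → f/1.6 → f/1.4 — 2 1/3 stops opened up (brighter).
Shutter speed: 1/125 → 1/160 → 1/200 → 1/250 → 1/320 → 1/400 → 1/500 → 1/640 → 1/800 — 2 2/3 stops faster (darker).
ISO: unchanged.
Net: +2 1/3 −2 2/3 = −1/3 stops.

1/3 stop darker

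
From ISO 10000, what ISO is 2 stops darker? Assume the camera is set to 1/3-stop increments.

ISO: 10000 → 8000 → 6400 → 5000 → 4000 → 3200 → 2500 — 2 stops dropped (darker).

ISO 2500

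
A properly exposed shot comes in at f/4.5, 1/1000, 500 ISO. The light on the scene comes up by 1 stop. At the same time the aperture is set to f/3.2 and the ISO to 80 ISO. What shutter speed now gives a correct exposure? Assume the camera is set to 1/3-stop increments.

Scene light: 1 stop brighter.
Aperture: f/4.5 → f/4 → f/3.5 → f/3.2 — 1 stop wider (brighter).
ISO: 500 → 400 → 320 → 250 → 200 → 160 → 125 → 100 → 80 — 2 2/3 stops dropped (darker).
Net so far: 2/3 stop darker. Shutter speed: 1/1000 → 1/800 → 1/640.

1/640s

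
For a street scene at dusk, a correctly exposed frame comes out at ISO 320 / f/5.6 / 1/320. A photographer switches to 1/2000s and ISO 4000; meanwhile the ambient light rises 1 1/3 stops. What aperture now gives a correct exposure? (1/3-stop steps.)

f/13

Scene light: 1 1/3 stops brighter.
Shutter speed: 1/320 → 1/400 → 1/500 → 1/640 → 1/800 → 1/1000 → 1/1250 → 1/1600 → 1/2000 — 2 2/3 stops shorter (darker).
ISO: 320 → 400 → 500 → 640 → 800 → 1000 → 1250 → 1600 → 2000 → 2500 → 3200 → 4000 — 3 2/3 stops higher (brighter).
Net so far: 2 1/3 stops brighter. Aperture: f/5.6 → f/6.3 → f/7.1 → f/8 → f/9 → f/10 → f/11 → f/13.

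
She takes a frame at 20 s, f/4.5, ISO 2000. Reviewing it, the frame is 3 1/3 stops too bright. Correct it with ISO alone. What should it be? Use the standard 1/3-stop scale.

Overexposed by 3 1/3 stops → need 3 1/3 stops darker.
ISO: 2000 → 1600 → 1250 → 1000 → 800 → 640 → 500 → 400 → 320 → 250 → 200.

ISO 200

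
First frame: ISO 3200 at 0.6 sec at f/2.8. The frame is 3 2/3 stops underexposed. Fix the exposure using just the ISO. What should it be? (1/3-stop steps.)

ISO 40000

Underexposed by 3 2/3 stops → need 3 2/3 stops brighter.
ISO: 3200 → 4000 → 5000 → 6400 → 8000 → 10000 → 12800 → 16000 → 20000 → 25600 → 32000 → 40000.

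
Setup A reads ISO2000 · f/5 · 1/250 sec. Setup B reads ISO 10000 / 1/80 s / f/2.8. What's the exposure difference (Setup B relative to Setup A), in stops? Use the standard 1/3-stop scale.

Aperture: f/5 → f/4.5 → f/4 → f/3.5 → f/3.2 → f/2.8 — 1 2/3 stops wider (brighter).
Shutter speed: 1/250 → 1/200 → 1/160 → 1/125 → 1/100 → 1/80 — 1 2/3 stops slower (brighter).
ISO: 2000 → 2500 → 3200 → 4000 → 5000 → 6400 → 8000 → 10000 — 2 1/3 stops raised (brighter).
Net: +1 2/3 +1 2/3 +2 1/3 = +5 2/3 stops.

5 2/3 stops brighter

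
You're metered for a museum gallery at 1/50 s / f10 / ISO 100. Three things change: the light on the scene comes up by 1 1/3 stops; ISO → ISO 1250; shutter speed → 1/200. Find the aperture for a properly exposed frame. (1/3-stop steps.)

f/29

Scene light: 1 1/3 stops brighter.
ISO: 100 → 125 → 160 → 200 → 250 → 320 → 400 → 500 → 640 → 800 → 1000 → 1250 — 3 2/3 stops higher (brighter).
Shutter speed: 1/50 → 1/60 → 1/80 → 1/100 → 1/125 → 1/160 → 1/200 — 2 stops faster (darker).
Net so far: 3 stops brighter. Aperture: f/10 → f/11 → f/13 → f/14 → f/16 → f/18 → f/20 → f/22 → f/25 → f/29.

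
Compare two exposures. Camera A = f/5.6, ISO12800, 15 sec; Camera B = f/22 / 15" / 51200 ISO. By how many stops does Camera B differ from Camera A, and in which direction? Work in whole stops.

2 stops darker

Aperture: f/5.6 → f/8 → f/11 → f/16 → f/22 — 4 stops stopped down (darker).
Shutter speed: unchanged.
ISO: 12800 → 25600 → 51200 — 2 stops raised (brighter).
Net: −4 +2 = −2 stops.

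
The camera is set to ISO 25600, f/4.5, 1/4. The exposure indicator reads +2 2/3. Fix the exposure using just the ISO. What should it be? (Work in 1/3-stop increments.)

Overexposed by 2 2/3 stops → need 2 2/3 stops darker.
ISO: 25600 → 20000 → 16000 → 12800 → 10000 → 8000 → 6400 → 5000 → 4000.

ISO 4000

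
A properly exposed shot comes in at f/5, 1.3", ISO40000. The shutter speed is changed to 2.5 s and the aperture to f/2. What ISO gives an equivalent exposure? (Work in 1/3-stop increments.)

ISO 3200

Shutter speed: 1.3 → 1.6 → 2 → 2.5 — 1 stop longer (brighter).
Aperture: f/5 → f/4.5 → f/4 → f/3.5 → f/3.2 → f/2.8 → f/2.5 → f/2.2 → f/2 — 2 2/3 stops larger aperture (brighter).
Net change so far: 3 2/3 stops brighter. Offset with the ISO: 40000 → 32000 → 25600 → 20000 → 16000 → 12800 → 10000 → 8000 → 6400 → 5000 → 4000 → 3200.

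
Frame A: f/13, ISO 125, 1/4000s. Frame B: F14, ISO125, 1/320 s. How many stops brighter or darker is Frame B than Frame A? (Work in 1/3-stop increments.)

3 1/3 stops brighter

Aperture: f/13 → f/14 — 1/3 stop smaller aperture (darker).
Shutter speed: 1/4000 → 1/3200 → 1/2500 → 1/2000 → 1/1600 → 1/1250 → 1/1000 → 1/800 → 1/640 → 1/500 → 1/400 → 1/320 — 3 2/3 stops slower (brighter).
ISO: unchanged.
Net: −1/3 +3 2/3 = +3 1/3 stops.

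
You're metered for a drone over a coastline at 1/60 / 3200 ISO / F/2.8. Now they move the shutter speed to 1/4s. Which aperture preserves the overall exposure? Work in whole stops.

Shutter speed: 1/60 → 1/30 → 1/15 → 1/8 → 1/4 — 4 stops longer (brighter).
Need 4 stops darker from the aperture: f/2.8 → f/4 → f/5.6 → f/8 → f/11.

f/11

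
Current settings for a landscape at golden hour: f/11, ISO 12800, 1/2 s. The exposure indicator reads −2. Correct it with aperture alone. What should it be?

Underexposed by 2 stops → need 2 stops brighter.
Aperture: f/11 → f/8 → f/5.6.

f/5.6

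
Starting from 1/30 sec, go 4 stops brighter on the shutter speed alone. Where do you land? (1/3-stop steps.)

Shutter speed: 1/30 → 1/25 → 1/20 → 1/15 → 1/13 → 1/10 → 1/8 → 1/6 → 1/5 → 1/4 → 0.3 → 0.4 → 0.5 — 4 stops slower (brighter).

0.5 s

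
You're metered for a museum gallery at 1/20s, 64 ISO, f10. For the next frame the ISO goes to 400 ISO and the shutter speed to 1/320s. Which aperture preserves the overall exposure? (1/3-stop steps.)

f/6.3

ISO: 64 → 80 → 100 → 125 → 160 → 200 → 250 → 320 → 400 — 2 2/3 stops higher (brighter).
Shutter speed: 1/20 → 1/25 → 1/30 → 1/40 → 1/50 → 1/60 → 1/80 → 1/100 → 1/125 → 1/160 → 1/200 → 1/250 → 1/320 — 4 stops faster (darker).
Net change so far: 1 1/3 stops darker. Offset with the aperture: f/10 → f/9 → f/8 → f/7.1 → f/6.3.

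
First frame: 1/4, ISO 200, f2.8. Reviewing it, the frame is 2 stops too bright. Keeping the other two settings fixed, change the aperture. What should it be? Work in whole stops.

f/5.6

Overexposed by 2 stops → need 2 stops darker.
Aperture: f/2.8 → f/4 → f/5.6.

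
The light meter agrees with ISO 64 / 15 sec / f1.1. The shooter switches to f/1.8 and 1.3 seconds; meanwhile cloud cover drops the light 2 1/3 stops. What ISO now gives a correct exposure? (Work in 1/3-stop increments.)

ISO 10000

Scene light: 2 1/3 stops darker.
Aperture: f/1.1 → f/1.2 → f/1.4 → f/1.6 → f/1.8 — 1 1/3 stops stopped down (darker).
Shutter speed: 15 → 13 → 10 → 8 → 6 → 5 → 4 → 3.2 → 2.5 → 2 → 1.6 → 1.3 — 3 2/3 stops faster (darker).
Net so far: 7 1/3 stops darker. ISO: 64 → 80 → 100 → 125 → 160 → 200 → 250 → 320 → 400 → 500 → 640 → 800 → 1000 → 1250 → 1600 → 2000 → 2500 → 3200 → 4000 → 5000 → 6400 → 8000 → 10000.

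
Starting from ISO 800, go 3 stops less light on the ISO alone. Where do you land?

ISO: 800 → 400 → 200 → 100 — 3 stops dropped (darker).

ISO 100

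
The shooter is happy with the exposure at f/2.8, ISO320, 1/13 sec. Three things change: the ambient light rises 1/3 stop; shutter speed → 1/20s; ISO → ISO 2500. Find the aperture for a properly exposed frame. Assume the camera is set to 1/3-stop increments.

Scene light: 1/3 stop brighter.
Shutter speed: 1/13 → 1/15 → 1/20 — 2/3 stop faster (darker).
ISO: 320 → 400 → 500 → 640 → 800 → 1000 → 1250 → 1600 → 2000 → 2500 — 3 stops raised (brighter).
Net so far: 2 2/3 stops brighter. Aperture: f/2.8 → f/3.2 → f/3.5 → f/4 → f/4.5 → f/5 → f/5.6 → f/6.3 → f/7.1.

f/7.1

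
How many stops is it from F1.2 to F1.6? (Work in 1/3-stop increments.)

f/1.2 → f/1.4 → f/1.6 — count the steps: 2 third-stops = 2/3 stop.

2/3 stop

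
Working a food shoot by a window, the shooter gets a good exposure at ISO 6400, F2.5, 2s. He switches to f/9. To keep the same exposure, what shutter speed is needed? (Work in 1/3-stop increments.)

Aperture: f/2.5 → f/2.8 → f/3.2 → f/3.5 → f/4 → f/4.5 → f/5 → f/5.6 → f/6.3 → f/7.1 → f/8 → f/9 — 3 2/3 stops stopped down (darker).
Need 3 2/3 stops brighter from the shutter speed: 2 → 2.5 → 3.2 → 4 → 5 → 6 → 8 → 10 → 13 → 15 → 20 → 25.

25 s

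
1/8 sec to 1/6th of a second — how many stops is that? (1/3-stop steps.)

1/3 stop

1/8 → 1/6 — count the steps: 1 third-stops = 1/3 stop.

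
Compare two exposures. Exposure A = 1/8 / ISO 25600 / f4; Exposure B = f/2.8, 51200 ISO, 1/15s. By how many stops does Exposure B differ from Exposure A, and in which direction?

Aperture: f/4 → f/2.8 — 1 stop wider (brighter).
Shutter speed: 1/8 → 1/15 — 1 stop faster (darker).
ISO: 25600 → 51200 — 1 stop raised (brighter).
Net: +1 −1 +1 = +1 stop.

1 stop brighter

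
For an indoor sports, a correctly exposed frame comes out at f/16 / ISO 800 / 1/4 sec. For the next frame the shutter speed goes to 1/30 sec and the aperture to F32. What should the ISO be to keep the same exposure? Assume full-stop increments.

Shutter speed: 1/4 → 1/8 → 1/15 → 1/30 — 3 stops faster (darker).
Aperture: f/16 → f/22 → f/32 — 2 stops stopped down (darker).
Net change so far: 5 stops darker. Offset with the ISO: 800 → 1600 → 3200 → 6400 → 12800 → 25600.

ISO 25600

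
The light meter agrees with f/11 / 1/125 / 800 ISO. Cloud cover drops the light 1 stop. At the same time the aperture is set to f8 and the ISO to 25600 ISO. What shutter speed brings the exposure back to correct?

Scene light: 1 stop darker.
Aperture: f/11 → f/8 — 1 stop larger aperture (brighter).
ISO: 800 → 1600 → 3200 → 6400 → 12800 → 25600 — 5 stops raised (brighter).
Net so far: 5 stops brighter. Shutter speed: 1/125 → 1/250 → 1/500 → 1/1000 → 1/2000 → 1/4000.

1/4000s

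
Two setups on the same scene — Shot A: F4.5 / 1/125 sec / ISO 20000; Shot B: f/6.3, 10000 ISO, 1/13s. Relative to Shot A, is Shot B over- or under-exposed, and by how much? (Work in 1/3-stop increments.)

Aperture: f/4.5 → f/5 → f/5.6 → f/6.3 — 1 stop narrower (darker).
Shutter speed: 1/125 → 1/100 → 1/80 → 1/60 → 1/50 → 1/40 → 1/30 → 1/25 → 1/20 → 1/15 → 1/13 — 3 1/3 stops longer (brighter).
ISO: 20000 → 16000 → 12800 → 10000 — 1 stop lower (darker).
Net: −1 +3 1/3 −1 = +1 1/3 stops.

1 1/3 stops brighter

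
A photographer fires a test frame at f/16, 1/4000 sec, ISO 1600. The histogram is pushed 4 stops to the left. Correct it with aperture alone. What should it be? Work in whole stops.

Underexposed by 4 stops → need 4 stops brighter.
Aperture: f/16 → f/11 → f/8 → f/5.6 → f/4.

f/4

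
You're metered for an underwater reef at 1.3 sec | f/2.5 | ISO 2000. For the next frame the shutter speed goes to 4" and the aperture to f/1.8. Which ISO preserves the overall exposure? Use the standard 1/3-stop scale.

Shutter speed: 1.3 → 1.6 → 2 → 2.5 → 3.2 → 4 — 1 2/3 stops slower (brighter).
Aperture: f/2.5 → f/2.2 → f/2 → f/1.8 — 1 stop larger aperture (brighter).
Net change so far: 2 2/3 stops brighter. Offset with the ISO: 2000 → 1600 → 1250 → 1000 → 800 → 640 → 500 → 400 → 320.

ISO 320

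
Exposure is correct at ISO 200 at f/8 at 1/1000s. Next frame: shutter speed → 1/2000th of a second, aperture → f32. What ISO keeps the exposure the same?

Shutter speed: 1/1000 → 1/2000 — 1 stop shorter (darker).
Aperture: f/8 → f/11 → f/16 → f/22 → f/32 — 4 stops narrower (darker).
Net change so far: 5 stops darker. Offset with the ISO: 200 → 400 → 800 → 1600 → 3200 → 6400.

ISO 6400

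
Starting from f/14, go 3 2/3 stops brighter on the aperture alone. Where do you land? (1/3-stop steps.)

f/4

Aperture: f/14 → f/13 → f/11 → f/10 → f/9 → f/8 → f/7.1 → f/6.3 → f/5.6 → f/5 → f/4.5 → f/4 — 3 2/3 stops larger aperture (brighter).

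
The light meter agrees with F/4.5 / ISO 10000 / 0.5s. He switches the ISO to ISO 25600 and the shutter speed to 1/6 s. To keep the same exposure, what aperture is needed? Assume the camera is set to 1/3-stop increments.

ISO: 10000 → 12800 → 16000 → 20000 → 25600 — 1 1/3 stops higher (brighter).
Shutter speed: 0.5 → 0.4 → 0.3 → 1/4 → 1/5 → 1/6 — 1 2/3 stops shorter (darker).
Net change so far: 1/3 stop darker. Offset with the aperture: f/4.5 → f/4.

f/4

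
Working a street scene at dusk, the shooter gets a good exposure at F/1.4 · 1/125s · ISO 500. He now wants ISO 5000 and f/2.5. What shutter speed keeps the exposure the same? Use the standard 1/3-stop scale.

ISO: 500 → 640 → 800 → 1000 → 1250 → 1600 → 2000 → 2500 → 3200 → 4000 → 5000 — 3 1/3 stops raised (brighter).
Aperture: f/1.4 → f/1.6 → f/1.8 → f/2 → f/2.2 → f/2.5 — 1 2/3 stops smaller aperture (darker).
Net change so far: 1 2/3 stops brighter. Offset with the shutter speed: 1/125 → 1/160 → 1/200 → 1/250 → 1/320 → 1/400.

1/400s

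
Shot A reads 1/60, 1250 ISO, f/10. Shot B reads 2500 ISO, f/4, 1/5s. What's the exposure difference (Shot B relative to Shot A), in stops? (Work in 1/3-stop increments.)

Aperture: f/10 → f/9 → f/8 → f/7.1 → f/6.3 → f/5.6 → f/5 → f/4.5 → f/4 — 2 2/3 stops opened up (brighter).
Shutter speed: 1/60 → 1/50 → 1/40 → 1/30 → 1/25 → 1/20 → 1/15 → 1/13 → 1/10 → 1/8 → 1/6 → 1/5 — 3 2/3 stops longer (brighter).
ISO: 1250 → 1600 → 2000 → 2500 — 1 stop raised (brighter).
Net: +2 2/3 +3 2/3 +1 = +7 1/3 stops.

7 1/3 stops brighter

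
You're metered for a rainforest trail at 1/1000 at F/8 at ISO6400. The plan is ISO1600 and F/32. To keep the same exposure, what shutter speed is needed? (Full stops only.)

1/15s

ISO: 6400 → 3200 → 1600 — 2 stops dropped (darker).
Aperture: f/8 → f/11 → f/16 → f/22 → f/32 — 4 stops narrower (darker).
Net change so far: 6 stops darker. Offset with the shutter speed: 1/1000 → 1/500 → 1/250 → 1/125 → 1/60 → 1/30 → 1/15.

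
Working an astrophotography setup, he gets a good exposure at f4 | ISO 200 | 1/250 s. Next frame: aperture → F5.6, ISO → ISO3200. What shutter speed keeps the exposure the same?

1/2000s

Aperture: f/4 → f/5.6 — 1 stop smaller aperture (darker).
ISO: 200 → 400 → 800 → 1600 → 3200 — 4 stops higher (brighter).
Net change so far: 3 stops brighter. Offset with the shutter speed: 1/250 → 1/500 → 1/1000 → 1/2000.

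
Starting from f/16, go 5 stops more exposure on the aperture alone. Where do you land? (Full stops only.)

f/2.8

Aperture: f/16 → f/11 → f/8 → f/5.6 → f/4 → f/2.8 — 5 stops opened up (brighter).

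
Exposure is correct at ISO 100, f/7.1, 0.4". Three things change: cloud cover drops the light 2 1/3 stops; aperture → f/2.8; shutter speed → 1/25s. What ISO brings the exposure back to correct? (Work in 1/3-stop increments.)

ISO 800

Scene light: 2 1/3 stops darker.
Aperture: f/7.1 → f/6.3 → f/5.6 → f/5 → f/4.5 → f/4 → f/3.5 → f/3.2 → f/2.8 — 2 2/3 stops wider (brighter).
Shutter speed: 0.4 → 0.3 → 1/4 → 1/5 → 1/6 → 1/8 → 1/10 → 1/13 → 1/15 → 1/20 → 1/25 — 3 1/3 stops shorter (darker).
Net so far: 3 stops darker. ISO: 100 → 125 → 160 → 200 → 250 → 320 → 400 → 500 → 640 → 800.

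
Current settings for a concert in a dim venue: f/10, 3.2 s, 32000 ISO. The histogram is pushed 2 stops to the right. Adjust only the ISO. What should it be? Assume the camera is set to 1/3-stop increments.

Overexposed by 2 stops → need 2 stops darker.
ISO: 32000 → 25600 → 20000 → 16000 → 12800 → 10000 → 8000.

ISO 8000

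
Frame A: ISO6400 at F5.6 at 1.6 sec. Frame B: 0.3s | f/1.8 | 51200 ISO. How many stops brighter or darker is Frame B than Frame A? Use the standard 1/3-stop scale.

Aperture: f/5.6 → f/5 → f/4.5 → f/4 → f/3.5 → f/3.2 → f/2.8 → f/2.5 → f/2.2 → f/2 → f/1.8 — 3 1/3 stops opened up (brighter).
Shutter speed: 1.6 → 1.3 → 1 → 0.8 → 0.6 → 0.5 → 0.4 → 0.3 — 2 1/3 stops shorter (darker).
ISO: 6400 → 8000 → 10000 → 12800 → 16000 → 20000 → 25600 → 32000 → 40000 → 51200 — 3 stops raised (brighter).
Net: +3 1/3 −2 1/3 +3 = +4 stops.

4 stops brighter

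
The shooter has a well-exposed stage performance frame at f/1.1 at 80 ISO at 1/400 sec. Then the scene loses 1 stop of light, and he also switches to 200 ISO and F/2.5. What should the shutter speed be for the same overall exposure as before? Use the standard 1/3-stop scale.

Scene light: 1 stop darker.
ISO: 80 → 100 → 125 → 160 → 200 — 1 1/3 stops raised (brighter).
Aperture: f/1.1 → f/1.2 → f/1.4 → f/1.6 → f/1.8 → f/2 → f/2.2 → f/2.5 — 2 1/3 stops narrower (darker).
Net so far: 2 stops darker. Shutter speed: 1/400 → 1/320 → 1/250 → 1/200 → 1/160 → 1/125 → 1/100.

1/100s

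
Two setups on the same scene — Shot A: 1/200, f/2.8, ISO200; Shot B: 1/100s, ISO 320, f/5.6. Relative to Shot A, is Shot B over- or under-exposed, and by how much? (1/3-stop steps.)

1/3 stop darker

Aperture: f/2.8 → f/3.2 → f/3.5 → f/4 → f/4.5 → f/5 → f/5.6 — 2 stops narrower (darker).
Shutter speed: 1/200 → 1/160 → 1/125 → 1/100 — 1 stop slower (brighter).
ISO: 200 → 250 → 320 — 2/3 stop raised (brighter).
Net: −2 +1 +2/3 = −1/3 stops.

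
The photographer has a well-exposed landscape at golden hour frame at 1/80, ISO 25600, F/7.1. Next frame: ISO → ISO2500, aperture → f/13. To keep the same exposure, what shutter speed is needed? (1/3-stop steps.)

ISO: 25600 → 20000 → 16000 → 12800 → 10000 → 8000 → 6400 → 5000 → 4000 → 3200 → 2500 — 3 1/3 stops dropped (darker).
Aperture: f/7.1 → f/8 → f/9 → f/10 → f/11 → f/13 — 1 2/3 stops stopped down (darker).
Net change so far: 5 stops darker. Offset with the shutter speed: 1/80 → 1/60 → 1/50 → 1/40 → 1/30 → 1/25 → 1/20 → 1/15 → 1/13 → 1/10 → 1/8 → 1/6 → 1/5 → 1/4 → 0.3 → 0.4.

0.4 s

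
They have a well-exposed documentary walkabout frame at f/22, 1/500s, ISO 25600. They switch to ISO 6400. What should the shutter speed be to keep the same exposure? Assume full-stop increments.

1/125s

ISO: 25600 → 12800 → 6400 — 2 stops lower (darker).
Need 2 stops brighter from the shutter speed: 1/500 → 1/250 → 1/125.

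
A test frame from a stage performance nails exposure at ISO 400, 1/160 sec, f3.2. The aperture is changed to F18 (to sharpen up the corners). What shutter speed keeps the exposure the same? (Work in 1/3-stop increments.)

Aperture: f/3.2 → f/3.5 → f/4 → f/4.5 → f/5 → f/5.6 → f/6.3 → f/7.1 → f/8 → f/9 → f/10 → f/11 → f/13 → f/14 → f/16 → f/18 — 5 stops narrower (darker).
Need 5 stops brighter from the shutter speed: 1/160 → 1/125 → 1/100 → 1/80 → 1/60 → 1/50 → 1/40 → 1/30 → 1/25 → 1/20 → 1/15 → 1/13 → 1/10 → 1/8 → 1/6 → 1/5.

1/5s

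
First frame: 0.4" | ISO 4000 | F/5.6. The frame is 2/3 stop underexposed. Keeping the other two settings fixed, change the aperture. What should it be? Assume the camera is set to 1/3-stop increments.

f/4.5

Underexposed by 2/3 stop → need 2/3 stop brighter.
Aperture: f/5.6 → f/5 → f/4.5.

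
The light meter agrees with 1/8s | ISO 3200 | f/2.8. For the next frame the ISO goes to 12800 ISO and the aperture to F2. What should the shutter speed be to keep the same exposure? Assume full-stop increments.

1/60s

ISO: 3200 → 6400 → 12800 — 2 stops raised (brighter).
Aperture: f/2.8 → f/2 — 1 stop opened up (brighter).
Net change so far: 3 stops brighter. Offset with the shutter speed: 1/8 → 1/15 → 1/30 → 1/60.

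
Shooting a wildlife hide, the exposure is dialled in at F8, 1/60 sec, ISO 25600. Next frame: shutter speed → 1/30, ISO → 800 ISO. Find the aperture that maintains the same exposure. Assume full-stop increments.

f/2

Shutter speed: 1/60 → 1/30 — 1 stop slower (brighter).
ISO: 25600 → 12800 → 6400 → 3200 → 1600 → 800 — 5 stops lower (darker).
Net change so far: 4 stops darker. Offset with the aperture: f/8 → f/5.6 → f/4 → f/2.8 → f/2.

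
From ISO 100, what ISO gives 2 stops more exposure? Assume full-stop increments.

ISO: 100 → 200 → 400 — 2 stops raised (brighter).

ISO 400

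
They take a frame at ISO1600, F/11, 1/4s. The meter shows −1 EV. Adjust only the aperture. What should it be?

Underexposed by 1 stop → need 1 stop brighter.
Aperture: f/11 → f/8.

f/8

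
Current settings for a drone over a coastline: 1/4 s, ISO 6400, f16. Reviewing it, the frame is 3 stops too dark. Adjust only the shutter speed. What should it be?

Underexposed by 3 stops → need 3 stops brighter.
Shutter speed: 1/4 → 1/2 → 1 → 2.

2 s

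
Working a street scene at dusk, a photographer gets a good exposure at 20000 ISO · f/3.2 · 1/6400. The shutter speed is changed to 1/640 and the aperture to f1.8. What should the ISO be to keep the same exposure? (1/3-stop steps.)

Shutter speed: 1/6400 → 1/5000 → 1/4000 → 1/3200 → 1/2500 → 1/2000 → 1/1600 → 1/1250 → 1/1000 → 1/800 → 1/640 — 3 1/3 stops longer (brighter).
Aperture: f/3.2 → f/2.8 → f/2.5 → f/2.2 → f/2 → f/1.8 — 1 2/3 stops larger aperture (brighter).
Net change so far: 5 stops brighter. Offset with the ISO: 20000 → 16000 → 12800 → 10000 → 8000 → 6400 → 5000 → 4000 → 3200 → 2500 → 2000 → 1600 → 1250 → 1000 → 800 → 640.

ISO 640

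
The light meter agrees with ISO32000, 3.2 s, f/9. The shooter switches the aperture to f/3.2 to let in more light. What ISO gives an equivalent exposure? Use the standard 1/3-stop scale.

ISO 4000

Aperture: f/9 → f/8 → f/7.1 → f/6.3 → f/5.6 → f/5 → f/4.5 → f/4 → f/3.5 → f/3.2 — 3 stops larger aperture (brighter).
Need 3 stops darker from the ISO: 32000 → 25600 → 20000 → 16000 → 12800 → 10000 → 8000 → 6400 → 5000 → 4000.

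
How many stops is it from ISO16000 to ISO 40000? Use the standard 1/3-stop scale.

16000 → 20000 → 25600 → 32000 → 40000 — count the steps: 4 third-stops = 1 1/3 stops.

1 1/3 stops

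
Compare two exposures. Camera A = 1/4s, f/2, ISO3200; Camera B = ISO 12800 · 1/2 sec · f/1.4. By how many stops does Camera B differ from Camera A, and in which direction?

Aperture: f/2 → f/1.4 — 1 stop larger aperture (brighter).
Shutter speed: 1/4 → 1/2 — 1 stop slower (brighter).
ISO: 3200 → 6400 → 12800 — 2 stops raised (brighter).
Net: +1 +1 +2 = +4 stops.

4 stops brighter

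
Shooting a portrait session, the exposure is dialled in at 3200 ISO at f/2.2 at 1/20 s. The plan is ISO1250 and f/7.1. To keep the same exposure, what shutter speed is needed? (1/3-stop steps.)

1.3 s

ISO: 3200 → 2500 → 2000 → 1600 → 1250 — 1 1/3 stops dropped (darker).
Aperture: f/2.2 → f/2.5 → f/2.8 → f/3.2 → f/3.5 → f/4 → f/4.5 → f/5 → f/5.6 → f/6.3 → f/7.1 — 3 1/3 stops narrower (darker).
Net change so far: 4 2/3 stops darker. Offset with the shutter speed: 1/20 → 1/15 → 1/13 → 1/10 → 1/8 → 1/6 → 1/5 → 1/4 → 0.3 → 0.4 → 0.5 → 0.6 → 0.8 → 1 → 1.3.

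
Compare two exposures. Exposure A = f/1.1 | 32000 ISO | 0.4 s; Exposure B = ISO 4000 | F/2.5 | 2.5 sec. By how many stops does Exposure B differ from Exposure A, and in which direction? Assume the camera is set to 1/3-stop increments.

Aperture: f/1.1 → f/1.2 → f/1.4 → f/1.6 → f/1.8 → f/2 → f/2.2 → f/2.5 — 2 1/3 stops smaller aperture (darker).
Shutter speed: 0.4 → 0.5 → 0.6 → 0.8 → 1 → 1.3 → 1.6 → 2 → 2.5 — 2 2/3 stops slower (brighter).
ISO: 32000 → 25600 → 20000 → 16000 → 12800 → 10000 → 8000 → 6400 → 5000 → 4000 — 3 stops lower (darker).
Net: −2 1/3 +2 2/3 −3 = −2 2/3 stops.

2 2/3 stops darker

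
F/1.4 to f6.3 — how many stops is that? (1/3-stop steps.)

4 1/3 stops

f/1.4 → f/1.6 → f/1.8 → f/2 → f/2.2 → f/2.5 → f/2.8 → f/3.2 → f/3.5 → f/4 → f/4.5 → f/5 → f/5.6 → f/6.3 — count the steps: 13 third-stops = 4 1/3 stops.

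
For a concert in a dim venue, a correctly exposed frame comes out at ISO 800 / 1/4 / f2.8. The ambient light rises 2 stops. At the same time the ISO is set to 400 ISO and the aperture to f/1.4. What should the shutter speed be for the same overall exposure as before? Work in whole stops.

Scene light: 2 stops brighter.
ISO: 800 → 400 — 1 stop dropped (darker).
Aperture: f/2.8 → f/2 → f/1.4 — 2 stops opened up (brighter).
Net so far: 3 stops brighter. Shutter speed: 1/4 → 1/8 → 1/15 → 1/30.

1/30s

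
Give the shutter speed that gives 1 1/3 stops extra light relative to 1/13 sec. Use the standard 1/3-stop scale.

Shutter speed: 1/13 → 1/10 → 1/8 → 1/6 → 1/5 — 1 1/3 stops slower (brighter).

1/5s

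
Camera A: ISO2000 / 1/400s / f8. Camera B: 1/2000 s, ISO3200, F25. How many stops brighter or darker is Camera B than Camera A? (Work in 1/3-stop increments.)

Aperture: f/8 → f/9 → f/10 → f/11 → f/13 → f/14 → f/16 → f/18 → f/20 → f/22 → f/25 — 3 1/3 stops narrower (darker).
Shutter speed: 1/400 → 1/500 → 1/640 → 1/800 → 1/1000 → 1/1250 → 1/1600 → 1/2000 — 2 1/3 stops faster (darker).
ISO: 2000 → 2500 → 3200 — 2/3 stop raised (brighter).
Net: −3 1/3 −2 1/3 +2/3 = −5 stops.

5 stops darker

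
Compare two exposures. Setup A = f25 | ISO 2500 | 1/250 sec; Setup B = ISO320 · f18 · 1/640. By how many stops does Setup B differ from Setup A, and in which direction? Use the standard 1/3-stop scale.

3 1/3 stops darker

Aperture: f/25 → f/22 → f/20 → f/18 — 1 stop larger aperture (brighter).
Shutter speed: 1/250 → 1/320 → 1/400 → 1/500 → 1/640 — 1 1/3 stops shorter (darker).
ISO: 2500 → 2000 → 1600 → 1250 → 1000 → 800 → 640 → 500 → 400 → 320 — 3 stops dropped (darker).
Net: +1 −1 1/3 −3 = −3 1/3 stops.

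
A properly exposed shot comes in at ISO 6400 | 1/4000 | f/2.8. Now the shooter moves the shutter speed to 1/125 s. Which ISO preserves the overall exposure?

Shutter speed: 1/4000 → 1/2000 → 1/1000 → 1/500 → 1/250 → 1/125 — 5 stops longer (brighter).
Need 5 stops darker from the ISO: 6400 → 3200 → 1600 → 800 → 400 → 200.

ISO 200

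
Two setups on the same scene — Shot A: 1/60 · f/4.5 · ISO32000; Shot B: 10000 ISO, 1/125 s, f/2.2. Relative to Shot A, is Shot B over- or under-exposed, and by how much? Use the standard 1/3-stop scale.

Aperture: f/4.5 → f/4 → f/3.5 → f/3.2 → f/2.8 → f/2.5 → f/2.2 — 2 stops wider (brighter).
Shutter speed: 1/60 → 1/80 → 1/100 → 1/125 — 1 stop faster (darker).
ISO: 32000 → 25600 → 20000 → 16000 → 12800 → 10000 — 1 2/3 stops dropped (darker).
Net: +2 −1 −1 2/3 = −2/3 stops.

2/3 stop darker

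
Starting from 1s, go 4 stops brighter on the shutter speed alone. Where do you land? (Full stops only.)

Shutter speed: 1 → 2 → 4 → 8 → 15 — 4 stops longer (brighter).

15 s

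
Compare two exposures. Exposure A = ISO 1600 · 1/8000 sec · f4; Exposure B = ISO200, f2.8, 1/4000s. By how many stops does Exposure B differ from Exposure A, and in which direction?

Aperture: f/4 → f/2.8 — 1 stop larger aperture (brighter).
Shutter speed: 1/8000 → 1/4000 — 1 stop longer (brighter).
ISO: 1600 → 800 → 400 → 200 — 3 stops dropped (darker).
Net: +1 +1 −3 = −1 stop.

1 stop darker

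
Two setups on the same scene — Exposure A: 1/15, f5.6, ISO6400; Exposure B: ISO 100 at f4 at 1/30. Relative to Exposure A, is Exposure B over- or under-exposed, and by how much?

Aperture: f/5.6 → f/4 — 1 stop larger aperture (brighter).
Shutter speed: 1/15 → 1/30 — 1 stop faster (darker).
ISO: 6400 → 3200 → 1600 → 800 → 400 → 200 → 100 — 6 stops lower (darker).
Net: +1 −1 −6 = −6 stops.

6 stops darker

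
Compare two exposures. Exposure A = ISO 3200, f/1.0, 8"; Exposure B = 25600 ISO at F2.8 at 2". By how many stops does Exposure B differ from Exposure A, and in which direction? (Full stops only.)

Aperture: f/1.0 → f/1.4 → f/2 → f/2.8 — 3 stops narrower (darker).
Shutter speed: 8 → 4 → 2 — 2 stops shorter (darker).
ISO: 3200 → 6400 → 12800 → 25600 — 3 stops higher (brighter).
Net: −3 −2 +3 = −2 stops.

2 stops darker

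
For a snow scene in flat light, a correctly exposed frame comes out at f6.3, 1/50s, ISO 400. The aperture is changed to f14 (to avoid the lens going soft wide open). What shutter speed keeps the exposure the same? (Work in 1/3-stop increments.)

1/10s

Aperture: f/6.3 → f/7.1 → f/8 → f/9 → f/10 → f/11 → f/13 → f/14 — 2 1/3 stops stopped down (darker).
Need 2 1/3 stops brighter from the shutter speed: 1/50 → 1/40 → 1/30 → 1/25 → 1/20 → 1/15 → 1/13 → 1/10.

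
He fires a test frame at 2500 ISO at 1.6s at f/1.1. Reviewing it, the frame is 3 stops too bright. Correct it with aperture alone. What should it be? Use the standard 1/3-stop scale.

Overexposed by 3 stops → need 3 stops darker.
Aperture: f/1.1 → f/1.2 → f/1.4 → f/1.6 → f/1.8 → f/2 → f/2.2 → f/2.5 → f/2.8 → f/3.2.

f/3.2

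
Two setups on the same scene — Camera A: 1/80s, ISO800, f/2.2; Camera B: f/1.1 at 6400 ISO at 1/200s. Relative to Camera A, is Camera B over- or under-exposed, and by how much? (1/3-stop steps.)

3 2/3 stops brighter

Aperture: f/2.2 → f/2 → f/1.8 → f/1.6 → f/1.4 → f/1.2 → f/1.1 — 2 stops opened up (brighter).
Shutter speed: 1/80 → 1/100 → 1/125 → 1/160 → 1/200 — 1 1/3 stops faster (darker).
ISO: 800 → 1000 → 1250 → 1600 → 2000 → 2500 → 3200 → 4000 → 5000 → 6400 — 3 stops higher (brighter).
Net: +2 −1 1/3 +3 = +3 2/3 stops.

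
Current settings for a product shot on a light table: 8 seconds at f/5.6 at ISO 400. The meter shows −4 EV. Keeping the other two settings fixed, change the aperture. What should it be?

Underexposed by 4 stops → need 4 stops brighter.
Aperture: f/5.6 → f/4 → f/2.8 → f/2 → f/1.4.

f/1.4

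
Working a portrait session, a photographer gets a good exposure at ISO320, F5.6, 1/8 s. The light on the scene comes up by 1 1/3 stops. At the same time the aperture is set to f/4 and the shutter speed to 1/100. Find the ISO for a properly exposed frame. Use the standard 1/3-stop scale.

ISO 800

Scene light: 1 1/3 stops brighter.
Aperture: f/5.6 → f/5 → f/4.5 → f/4 — 1 stop wider (brighter).
Shutter speed: 1/8 → 1/10 → 1/13 → 1/15 → 1/20 → 1/25 → 1/30 → 1/40 → 1/50 → 1/60 → 1/80 → 1/100 — 3 2/3 stops faster (darker).
Net so far: 1 1/3 stops darker. ISO: 320 → 400 → 500 → 640 → 800.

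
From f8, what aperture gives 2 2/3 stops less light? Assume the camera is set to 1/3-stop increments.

f/20

Aperture: f/8 → f/9 → f/10 → f/11 → f/13 → f/14 → f/16 → f/18 → f/20 — 2 2/3 stops narrower (darker).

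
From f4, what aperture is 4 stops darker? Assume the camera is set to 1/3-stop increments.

Aperture: f/4 → f/4.5 → f/5 → f/5.6 → f/6.3 → f/7.1 → f/8 → f/9 → f/10 → f/11 → f/13 → f/14 → f/16 — 4 stops smaller aperture (darker).

f/16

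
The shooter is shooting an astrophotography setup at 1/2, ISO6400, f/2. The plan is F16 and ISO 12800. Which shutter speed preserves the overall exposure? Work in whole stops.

15 s

Aperture: f/2 → f/2.8 → f/4 → f/5.6 → f/8 → f/11 → f/16 — 6 stops smaller aperture (darker).
ISO: 6400 → 12800 — 1 stop higher (brighter).
Net change so far: 5 stops darker. Offset with the shutter speed: 1/2 → 1 → 2 → 4 → 8 → 15.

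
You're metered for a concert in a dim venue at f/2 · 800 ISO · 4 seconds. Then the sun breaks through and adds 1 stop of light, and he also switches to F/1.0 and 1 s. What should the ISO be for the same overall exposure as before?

Scene light: 1 stop brighter.
Aperture: f/2 → f/1.4 → f/1.0 — 2 stops wider (brighter).
Shutter speed: 4 → 2 → 1 — 2 stops faster (darker).
Net so far: 1 stop brighter. ISO: 800 → 400.

ISO 400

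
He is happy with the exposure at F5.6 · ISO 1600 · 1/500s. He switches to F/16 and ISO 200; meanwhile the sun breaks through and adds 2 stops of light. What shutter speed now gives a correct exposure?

1/30s

Scene light: 2 stops brighter.
Aperture: f/5.6 → f/8 → f/11 → f/16 — 3 stops narrower (darker).
ISO: 1600 → 800 → 400 → 200 — 3 stops dropped (darker).
Net so far: 4 stops darker. Shutter speed: 1/500 → 1/250 → 1/125 → 1/60 → 1/30.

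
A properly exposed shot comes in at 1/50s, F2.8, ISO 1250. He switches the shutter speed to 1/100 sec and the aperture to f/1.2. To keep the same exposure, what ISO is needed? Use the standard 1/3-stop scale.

ISO 500

Shutter speed: 1/50 → 1/60 → 1/80 → 1/100 — 1 stop shorter (darker).
Aperture: f/2.8 → f/2.5 → f/2.2 → f/2 → f/1.8 → f/1.6 → f/1.4 → f/1.2 — 2 1/3 stops larger aperture (brighter).
Net change so far: 1 1/3 stops brighter. Offset with the ISO: 1250 → 1000 → 800 → 640 → 500.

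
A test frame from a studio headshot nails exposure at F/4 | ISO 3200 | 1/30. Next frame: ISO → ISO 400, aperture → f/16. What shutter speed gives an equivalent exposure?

4 s

ISO: 3200 → 1600 → 800 → 400 — 3 stops dropped (darker).
Aperture: f/4 → f/5.6 → f/8 → f/11 → f/16 — 4 stops smaller aperture (darker).
Net change so far: 7 stops darker. Offset with the shutter speed: 1/30 → 1/15 → 1/8 → 1/4 → 1/2 → 1 → 2 → 4.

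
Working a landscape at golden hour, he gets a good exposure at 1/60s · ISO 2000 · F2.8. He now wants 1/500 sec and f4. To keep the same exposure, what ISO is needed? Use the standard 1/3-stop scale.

ISO 32000

Shutter speed: 1/60 → 1/80 → 1/100 → 1/125 → 1/160 → 1/200 → 1/250 → 1/320 → 1/400 → 1/500 — 3 stops shorter (darker).
Aperture: f/2.8 → f/3.2 → f/3.5 → f/4 — 1 stop stopped down (darker).
Net change so far: 4 stops darker. Offset with the ISO: 2000 → 2500 → 3200 → 4000 → 5000 → 6400 → 8000 → 10000 → 12800 → 16000 → 20000 → 25600 → 32000.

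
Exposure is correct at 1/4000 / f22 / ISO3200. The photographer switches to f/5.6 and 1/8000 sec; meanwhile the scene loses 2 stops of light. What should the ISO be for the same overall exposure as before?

Scene light: 2 stops darker.
Aperture: f/22 → f/16 → f/11 → f/8 → f/5.6 — 4 stops larger aperture (brighter).
Shutter speed: 1/4000 → 1/8000 — 1 stop shorter (darker).
Net so far: 1 stop brighter. ISO: 3200 → 1600.

ISO 1600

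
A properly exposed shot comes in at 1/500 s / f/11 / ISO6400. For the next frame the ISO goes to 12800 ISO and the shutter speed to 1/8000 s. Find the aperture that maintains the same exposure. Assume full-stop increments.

f/4

ISO: 6400 → 12800 — 1 stop higher (brighter).
Shutter speed: 1/500 → 1/1000 → 1/2000 → 1/4000 → 1/8000 — 4 stops faster (darker).
Net change so far: 3 stops darker. Offset with the aperture: f/11 → f/8 → f/5.6 → f/4.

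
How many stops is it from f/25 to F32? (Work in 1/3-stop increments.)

2/3 stop

f/25 → f/29 → f/32 — count the steps: 2 third-stops = 2/3 stop.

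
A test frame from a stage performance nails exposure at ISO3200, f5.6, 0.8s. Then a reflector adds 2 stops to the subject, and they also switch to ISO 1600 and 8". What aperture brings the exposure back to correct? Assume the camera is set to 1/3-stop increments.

f/25

Scene light: 2 stops brighter.
ISO: 3200 → 2500 → 2000 → 1600 — 1 stop dropped (darker).
Shutter speed: 0.8 → 1 → 1.3 → 1.6 → 2 → 2.5 → 3.2 → 4 → 5 → 6 → 8 — 3 1/3 stops slower (brighter).
Net so far: 4 1/3 stops brighter. Aperture: f/5.6 → f/6.3 → f/7.1 → f/8 → f/9 → f/10 → f/11 → f/13 → f/14 → f/16 → f/18 → f/20 → f/22 → f/25.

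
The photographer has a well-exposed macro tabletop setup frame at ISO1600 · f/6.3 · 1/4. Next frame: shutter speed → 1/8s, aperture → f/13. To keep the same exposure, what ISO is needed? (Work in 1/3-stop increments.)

ISO 12800

Shutter speed: 1/4 → 1/5 → 1/6 → 1/8 — 1 stop shorter (darker).
Aperture: f/6.3 → f/7.1 → f/8 → f/9 → f/10 → f/11 → f/13 — 2 stops narrower (darker).
Net change so far: 3 stops darker. Offset with the ISO: 1600 → 2000 → 2500 → 3200 → 4000 → 5000 → 6400 → 8000 → 10000 → 12800.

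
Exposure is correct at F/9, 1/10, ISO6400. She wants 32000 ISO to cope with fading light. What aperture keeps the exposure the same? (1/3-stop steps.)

f/20

ISO: 6400 → 8000 → 10000 → 12800 → 16000 → 20000 → 25600 → 32000 — 2 1/3 stops raised (brighter).
Need 2 1/3 stops darker from the aperture: f/9 → f/10 → f/11 → f/13 → f/14 → f/16 → f/18 → f/20.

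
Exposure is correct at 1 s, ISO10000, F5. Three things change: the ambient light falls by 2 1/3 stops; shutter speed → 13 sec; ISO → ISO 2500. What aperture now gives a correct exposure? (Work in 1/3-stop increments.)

f/4

Scene light: 2 1/3 stops darker.
Shutter speed: 1 → 1.3 → 1.6 → 2 → 2.5 → 3.2 → 4 → 5 → 6 → 8 → 10 → 13 — 3 2/3 stops slower (brighter).
ISO: 10000 → 8000 → 6400 → 5000 → 4000 → 3200 → 2500 — 2 stops dropped (darker).
Net so far: 2/3 stop darker. Aperture: f/5 → f/4.5 → f/4.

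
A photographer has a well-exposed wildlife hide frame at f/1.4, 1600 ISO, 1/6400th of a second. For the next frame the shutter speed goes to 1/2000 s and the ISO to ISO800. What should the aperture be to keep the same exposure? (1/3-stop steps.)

Shutter speed: 1/6400 → 1/5000 → 1/4000 → 1/3200 → 1/2500 → 1/2000 — 1 2/3 stops longer (brighter).
ISO: 1600 → 1250 → 1000 → 800 — 1 stop dropped (darker).
Net change so far: 2/3 stop brighter. Offset with the aperture: f/1.4 → f/1.6 → f/1.8.

f/1.8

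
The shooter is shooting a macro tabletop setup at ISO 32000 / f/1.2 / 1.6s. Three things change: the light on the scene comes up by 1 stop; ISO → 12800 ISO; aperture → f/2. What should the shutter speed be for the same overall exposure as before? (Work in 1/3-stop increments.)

5 s

Scene light: 1 stop brighter.
ISO: 32000 → 25600 → 20000 → 16000 → 12800 — 1 1/3 stops lower (darker).
Aperture: f/1.2 → f/1.4 → f/1.6 → f/1.8 → f/2 — 1 1/3 stops stopped down (darker).
Net so far: 1 2/3 stops darker. Shutter speed: 1.6 → 2 → 2.5 → 3.2 → 4 → 5.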